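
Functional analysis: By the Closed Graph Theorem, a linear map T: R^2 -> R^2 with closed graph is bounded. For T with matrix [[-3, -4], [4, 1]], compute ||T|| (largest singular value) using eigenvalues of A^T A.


A^T A = [[25, 16], [16, 17]]
trace(A^T A) = 42, det(A^T A) = 169
discriminant = 42^2 - 4*169 = 1088
Largest eigenvalue of A^T A = (trace + sqrt(disc))/2 = 37.4924
||T|| = sqrt(37.4924) = 6.1231

6.1231


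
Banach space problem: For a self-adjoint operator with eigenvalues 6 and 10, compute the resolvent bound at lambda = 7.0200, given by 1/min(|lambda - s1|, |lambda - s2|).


dist(7.0200, {6, 10}) = min(|7.0200 - 6|, |7.0200 - 10|)
= min(1.0200, 2.9800) = 1.0200
Resolvent bound = 1/1.0200 = 0.9804

0.9804


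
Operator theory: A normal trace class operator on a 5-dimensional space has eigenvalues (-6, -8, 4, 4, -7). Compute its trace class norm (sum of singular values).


For a normal operator, singular values equal |eigenvalues|.
Trace norm = sum |lambda_i| = 6 + 8 + 4 + 4 + 7
= 29

29


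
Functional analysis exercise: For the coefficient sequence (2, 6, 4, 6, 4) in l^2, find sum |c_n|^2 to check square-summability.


sum |c_n|^2 = 2^2 + 6^2 + 4^2 + 6^2 + 4^2
= 4 + 36 + 16 + 36 + 16
= 108

108


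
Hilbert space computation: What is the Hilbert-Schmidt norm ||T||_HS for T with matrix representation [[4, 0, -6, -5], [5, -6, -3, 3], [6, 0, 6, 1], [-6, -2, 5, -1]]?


The Hilbert-Schmidt norm is sqrt(sum of squares of all entries).
Sum of squares = 4^2 + 0^2 + (-6)^2 + (-5)^2 + 5^2 + (-6)^2 + (-3)^2 + 3^2 + 6^2 + 0^2 + 6^2 + 1^2 + (-6)^2 + (-2)^2 + 5^2 + (-1)^2
= 16 + 0 + 36 + 25 + 25 + 36 + 9 + 9 + 36 + 0 + 36 + 1 + 36 + 4 + 25 + 1 = 295
||T||_HS = sqrt(295) = 17.1756

17.1756


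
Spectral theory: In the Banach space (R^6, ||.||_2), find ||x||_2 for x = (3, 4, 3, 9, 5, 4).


The l^2 norm = (sum |x_i|^2)^(1/2)
Sum of 2th powers = 9 + 16 + 9 + 81 + 25 + 16 = 156
||x||_2 = (156)^(1/2) = 12.4900

12.4900


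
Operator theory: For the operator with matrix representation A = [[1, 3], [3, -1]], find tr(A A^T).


trace(A * A^T) = sum of squares of all entries
= 1^2 + 3^2 + 3^2 + (-1)^2
= 1 + 9 + 9 + 1
= 20

20


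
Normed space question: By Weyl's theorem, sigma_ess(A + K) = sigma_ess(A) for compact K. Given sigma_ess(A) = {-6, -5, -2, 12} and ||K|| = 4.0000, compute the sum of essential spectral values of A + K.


By Weyl's theorem, the essential spectrum is invariant under compact perturbations.
sigma_ess(A + K) = sigma_ess(A) = {-6, -5, -2, 12}
Sum = -6 + -5 + -2 + 12 = -1

-1


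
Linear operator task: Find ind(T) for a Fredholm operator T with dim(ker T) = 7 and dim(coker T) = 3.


The Fredholm index is defined as ind(T) = dim(ker T) - dim(coker T)
= 7 - 3
= 4

4


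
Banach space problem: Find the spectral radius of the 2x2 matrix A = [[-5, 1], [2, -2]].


For a 2x2 matrix, eigenvalues satisfy lambda^2 - (trace)*lambda + det = 0
trace = -5 + -2 = -7
det = -5*-2 - 1*2 = 8
discriminant = (-7)^2 - 4*(8) = 17
spectral radius = max |eigenvalue| = 5.5616

5.5616


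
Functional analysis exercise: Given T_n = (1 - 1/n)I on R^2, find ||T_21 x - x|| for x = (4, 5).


T_21 x - x = (1 - 1/21)x - x = -x/21
||x|| = sqrt(41) = 6.4031
||T_21 x - x|| = ||x||/21 = 6.4031/21 = 0.3049

0.3049


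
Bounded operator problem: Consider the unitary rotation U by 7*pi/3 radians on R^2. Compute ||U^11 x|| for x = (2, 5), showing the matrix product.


U is a rotation by theta = 7*pi/3
U^11 = rotation by 11*theta = 77*pi/3 = 5*pi/3 (mod 2*pi)
cos(5*pi/3) = 0.5000, sin(5*pi/3) = -0.8660
U^11 x = (0.5000 * 2 - -0.8660 * 5, -0.8660 * 2 + 0.5000 * 5)
= (5.3301, 0.7679)
||U^11 x|| = sqrt(5.3301^2 + 0.7679^2) = sqrt(29.0000) = 5.3852

5.3852


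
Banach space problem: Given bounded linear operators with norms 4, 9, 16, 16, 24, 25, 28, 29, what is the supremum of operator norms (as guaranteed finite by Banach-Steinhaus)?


By the Uniform Boundedness Principle, the supremum of norms is finite.
sup_k ||T_k|| = max(4, 9, 16, 16, 24, 25, 28, 29) = 29

29


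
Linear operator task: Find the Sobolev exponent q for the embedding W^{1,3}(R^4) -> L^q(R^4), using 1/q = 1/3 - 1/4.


Using the Sobolev embedding formula: 1/q = 1/p - k/n
1/q = 1/3 - 1/4 = 1/12
q = 1/(1/12) = 12

12.0000


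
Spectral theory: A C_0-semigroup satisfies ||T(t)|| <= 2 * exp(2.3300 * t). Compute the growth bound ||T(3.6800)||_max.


||T(3.6800)|| <= 2 * exp(2.3300 * 3.6800)
= 2 * exp(8.5744)
= 2 * 5294.3739
= 10588.7477

10588.7477


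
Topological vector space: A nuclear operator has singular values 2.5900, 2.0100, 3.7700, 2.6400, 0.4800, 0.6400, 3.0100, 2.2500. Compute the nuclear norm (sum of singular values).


The nuclear norm is the sum of all singular values.
||T||_1 = 2.5900 + 2.0100 + 3.7700 + 2.6400 + 0.4800 + 0.6400 + 3.0100 + 2.2500
= 17.3900

17.3900


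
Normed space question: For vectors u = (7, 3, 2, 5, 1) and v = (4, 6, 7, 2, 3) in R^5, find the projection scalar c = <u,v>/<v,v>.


Computing <u,v> = 7*4 + 3*6 + 2*7 + 5*2 + 1*3 = 73
Computing <v,v> = 4^2 + 6^2 + 7^2 + 2^2 + 3^2 = 114
Projection coefficient = 73/114 = 0.6404

0.6404


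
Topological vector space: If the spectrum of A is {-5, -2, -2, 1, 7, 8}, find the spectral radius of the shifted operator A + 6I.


Spectrum of A + 6I = {1, 4, 4, 7, 13, 14}
Spectral radius = max |lambda| over the shifted spectrum
= max(1, 4, 4, 7, 13, 14) = 14

14


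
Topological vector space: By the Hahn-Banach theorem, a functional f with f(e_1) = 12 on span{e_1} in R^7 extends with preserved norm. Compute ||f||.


The norm of f is given by ||f|| = sup_{||x||=1} |f(x)|.
On span{e_1}, ||e_1|| = 1, so ||f|| = |f(e_1)| / ||e_1||
= |12| / 1 = 12.0000

12.0000


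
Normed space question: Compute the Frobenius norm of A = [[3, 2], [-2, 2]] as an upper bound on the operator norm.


||A||_F^2 = sum a_ij^2
= 3^2 + 2^2 + (-2)^2 + 2^2
= 9 + 4 + 4 + 4 = 21
||A||_F = sqrt(21) = 4.5826

4.5826


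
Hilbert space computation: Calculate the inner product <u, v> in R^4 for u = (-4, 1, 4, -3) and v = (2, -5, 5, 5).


Computing the standard inner product <u, v> = sum u_i * v_i
= -4*2 + 1*-5 + 4*5 + -3*5
= -8 + -5 + 20 + -15
= -8

-8


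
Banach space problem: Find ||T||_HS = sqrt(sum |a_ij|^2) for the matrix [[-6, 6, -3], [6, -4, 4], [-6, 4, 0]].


The Hilbert-Schmidt norm is sqrt(sum of squares of all entries).
Sum of squares = (-6)^2 + 6^2 + (-3)^2 + 6^2 + (-4)^2 + 4^2 + (-6)^2 + 4^2 + 0^2
= 36 + 36 + 9 + 36 + 16 + 16 + 36 + 16 + 0 = 201
||T||_HS = sqrt(201) = 14.1774

14.1774


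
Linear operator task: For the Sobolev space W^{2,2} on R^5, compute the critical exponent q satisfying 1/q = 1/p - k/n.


Using the Sobolev embedding formula: 1/q = 1/p - k/n
1/q = 1/2 - 2/5 = 1/10
q = 1/(1/10) = 10

10.0000


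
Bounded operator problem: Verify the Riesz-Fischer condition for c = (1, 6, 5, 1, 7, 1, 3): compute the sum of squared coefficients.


sum |c_n|^2 = 1^2 + 6^2 + 5^2 + 1^2 + 7^2 + 1^2 + 3^2
= 1 + 36 + 25 + 1 + 49 + 1 + 9
= 122

122


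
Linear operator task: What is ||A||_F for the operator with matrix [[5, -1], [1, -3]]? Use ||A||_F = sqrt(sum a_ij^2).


||A||_F^2 = sum a_ij^2
= 5^2 + (-1)^2 + 1^2 + (-3)^2
= 25 + 1 + 1 + 9 = 36
||A||_F = sqrt(36) = 6.0000

6.0000


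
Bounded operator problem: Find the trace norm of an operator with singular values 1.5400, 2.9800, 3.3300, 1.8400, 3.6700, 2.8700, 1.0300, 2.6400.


The nuclear norm is the sum of all singular values.
||T||_1 = 1.5400 + 2.9800 + 3.3300 + 1.8400 + 3.6700 + 2.8700 + 1.0300 + 2.6400
= 19.9000

19.9000


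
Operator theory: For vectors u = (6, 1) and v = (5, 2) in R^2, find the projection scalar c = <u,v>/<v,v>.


Computing <u,v> = 6*5 + 1*2 = 32
Computing <v,v> = 5^2 + 2^2 = 29
Projection coefficient = 32/29 = 1.1034

1.1034


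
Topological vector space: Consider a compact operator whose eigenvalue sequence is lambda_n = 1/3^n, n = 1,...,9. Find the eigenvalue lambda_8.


The eigenvalue formula gives lambda_8 = 1/3^8
= 1/6561
= 1.5242e-04

1.5242e-04


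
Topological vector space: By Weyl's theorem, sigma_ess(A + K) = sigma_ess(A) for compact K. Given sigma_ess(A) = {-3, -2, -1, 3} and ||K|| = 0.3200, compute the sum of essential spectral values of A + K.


By Weyl's theorem, the essential spectrum is invariant under compact perturbations.
sigma_ess(A + K) = sigma_ess(A) = {-3, -2, -1, 3}
Sum = -3 + -2 + -1 + 3 = -3

-3


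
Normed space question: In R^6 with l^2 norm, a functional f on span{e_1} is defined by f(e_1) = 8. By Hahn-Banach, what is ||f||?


The norm of f is given by ||f|| = sup_{||x||=1} |f(x)|.
On span{e_1}, ||e_1|| = 1, so ||f|| = |f(e_1)| / ||e_1||
= |8| / 1 = 8.0000

8.0000


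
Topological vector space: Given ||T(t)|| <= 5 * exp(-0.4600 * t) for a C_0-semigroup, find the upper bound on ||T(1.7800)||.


||T(1.7800)|| <= 5 * exp(-0.4600 * 1.7800)
= 5 * exp(-0.8188)
= 5 * 0.4410
= 2.2048

2.2048


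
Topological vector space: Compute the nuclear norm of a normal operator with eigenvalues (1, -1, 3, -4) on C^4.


For a normal operator, singular values equal |eigenvalues|.
Trace norm = sum |lambda_i| = 1 + 1 + 3 + 4
= 9

9


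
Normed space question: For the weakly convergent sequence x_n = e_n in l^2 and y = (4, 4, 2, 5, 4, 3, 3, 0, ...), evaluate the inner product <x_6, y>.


x_6 = e_6 is the standard basis vector with 1 in position 6.
<x_6, y> = y_6 = 3
As n -> infinity, <x_n, y> -> 0, confirming weak convergence of (x_n) to 0.

3


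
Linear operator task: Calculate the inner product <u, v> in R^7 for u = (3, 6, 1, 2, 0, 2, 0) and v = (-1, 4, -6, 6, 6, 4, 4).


Computing the standard inner product <u, v> = sum u_i * v_i
= 3*-1 + 6*4 + 1*-6 + 2*6 + 0*6 + 2*4 + 0*4
= -3 + 24 + -6 + 12 + 0 + 8 + 0
= 35

35


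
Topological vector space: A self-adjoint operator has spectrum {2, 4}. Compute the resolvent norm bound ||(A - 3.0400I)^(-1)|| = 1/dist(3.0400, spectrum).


dist(3.0400, {2, 4}) = min(|3.0400 - 2|, |3.0400 - 4|)
= min(1.0400, 0.9600) = 0.9600
Resolvent bound = 1/0.9600 = 1.0417

1.0417


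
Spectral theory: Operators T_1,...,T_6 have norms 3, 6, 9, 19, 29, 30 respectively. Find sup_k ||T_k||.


By the Uniform Boundedness Principle, the supremum of norms is finite.
sup_k ||T_k|| = max(3, 6, 9, 19, 29, 30) = 30

30


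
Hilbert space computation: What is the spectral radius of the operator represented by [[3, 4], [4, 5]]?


For a 2x2 matrix, eigenvalues satisfy lambda^2 - (trace)*lambda + det = 0
trace = 3 + 5 = 8
det = 3*5 - 4*4 = -1
discriminant = 8^2 - 4*(-1) = 68
spectral radius = max |eigenvalue| = 8.1231

8.1231


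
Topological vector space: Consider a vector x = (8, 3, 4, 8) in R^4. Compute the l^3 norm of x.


The l^3 norm = (sum |x_i|^3)^(1/3)
Sum of 3th powers = 512 + 27 + 64 + 512 = 1115
||x||_3 = (1115)^(1/3) = 10.3695

10.3695


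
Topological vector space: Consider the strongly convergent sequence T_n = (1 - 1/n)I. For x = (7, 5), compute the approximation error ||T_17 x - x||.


T_17 x - x = (1 - 1/17)x - x = -x/17
||x|| = sqrt(74) = 8.6023
||T_17 x - x|| = ||x||/17 = 8.6023/17 = 0.5060

0.5060


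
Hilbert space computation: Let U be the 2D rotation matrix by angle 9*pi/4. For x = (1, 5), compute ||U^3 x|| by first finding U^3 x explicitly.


U is a rotation by theta = 9*pi/4
U^3 = rotation by 3*theta = 27*pi/4 = 3*pi/4 (mod 2*pi)
cos(3*pi/4) = -0.7071, sin(3*pi/4) = 0.7071
U^3 x = (-0.7071 * 1 - 0.7071 * 5, 0.7071 * 1 + -0.7071 * 5)
= (-4.2426, -2.8284)
||U^3 x|| = sqrt((-4.2426)^2 + (-2.8284)^2) = sqrt(26.0000) = 5.0990

5.0990


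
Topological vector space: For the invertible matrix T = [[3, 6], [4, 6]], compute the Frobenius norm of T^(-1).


det(T) = 3*6 - 6*4 = -6
T^(-1) = (1/-6) * [[6, -6], [-4, 3]] = [[-1.0000, 1.0000], [0.6667, -0.5000]]
||T^(-1)||_F^2 = (-1.0000)^2 + 1.0000^2 + 0.6667^2 + (-0.5000)^2 = 2.6944
||T^(-1)||_F = sqrt(2.6944) = 1.6415

1.6415


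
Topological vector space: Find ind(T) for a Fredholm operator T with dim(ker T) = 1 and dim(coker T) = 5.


The Fredholm index is defined as ind(T) = dim(ker T) - dim(coker T)
= 1 - 5
= -4

-4


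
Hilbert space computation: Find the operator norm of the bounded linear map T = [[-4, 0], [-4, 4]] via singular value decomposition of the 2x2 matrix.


A^T A = [[32, -16], [-16, 16]]
trace(A^T A) = 48, det(A^T A) = 256
discriminant = 48^2 - 4*256 = 1280
Largest eigenvalue of A^T A = (trace + sqrt(disc))/2 = 41.8885
||T|| = sqrt(41.8885) = 6.4721

6.4721


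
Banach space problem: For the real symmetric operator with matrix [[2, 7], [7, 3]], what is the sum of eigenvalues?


For a self-adjoint (symmetric) matrix, the eigenvalues are real.
The sum of eigenvalues equals the trace of the matrix.
trace = 2 + 3 = 5

5


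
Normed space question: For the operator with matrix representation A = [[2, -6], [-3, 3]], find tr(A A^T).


trace(A * A^T) = sum of squares of all entries
= 2^2 + (-6)^2 + (-3)^2 + 3^2
= 4 + 36 + 9 + 9
= 58

58


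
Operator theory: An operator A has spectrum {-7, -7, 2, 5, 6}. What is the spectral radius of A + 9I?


Spectrum of A + 9I = {2, 2, 11, 14, 15}
Spectral radius = max |lambda| over the shifted spectrum
= max(2, 2, 11, 14, 15) = 15

15


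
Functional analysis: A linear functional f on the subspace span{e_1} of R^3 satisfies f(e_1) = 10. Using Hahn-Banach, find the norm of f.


The norm of f is given by ||f|| = sup_{||x||=1} |f(x)|.
On span{e_1}, ||e_1|| = 1, so ||f|| = |f(e_1)| / ||e_1||
= |10| / 1 = 10.0000

10.0000


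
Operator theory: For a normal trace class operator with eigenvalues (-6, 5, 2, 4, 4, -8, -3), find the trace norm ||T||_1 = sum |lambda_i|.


For a normal operator, singular values equal |eigenvalues|.
Trace norm = sum |lambda_i| = 6 + 5 + 2 + 4 + 4 + 8 + 3
= 32

32


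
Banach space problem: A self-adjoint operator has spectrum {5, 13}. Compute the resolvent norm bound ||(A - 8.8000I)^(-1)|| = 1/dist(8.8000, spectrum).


dist(8.8000, {5, 13}) = min(|8.8000 - 5|, |8.8000 - 13|)
= min(3.8000, 4.2000) = 3.8000
Resolvent bound = 1/3.8000 = 0.2632

0.2632


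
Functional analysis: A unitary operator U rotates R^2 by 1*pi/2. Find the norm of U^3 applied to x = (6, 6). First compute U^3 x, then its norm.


U is a rotation by theta = 1*pi/2
U^3 = rotation by 3*theta = 3*pi/2
cos(3*pi/2) = 0.0000, sin(3*pi/2) = -1.0000
U^3 x = (0.0000 * 6 - -1.0000 * 6, -1.0000 * 6 + 0.0000 * 6)
= (6.0000, -6.0000)
||U^3 x|| = sqrt(6.0000^2 + (-6.0000)^2) = sqrt(72.0000) = 8.4853

8.4853


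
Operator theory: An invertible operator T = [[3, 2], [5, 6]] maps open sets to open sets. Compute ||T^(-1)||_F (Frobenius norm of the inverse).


det(T) = 3*6 - 2*5 = 8
T^(-1) = (1/8) * [[6, -2], [-5, 3]] = [[0.7500, -0.2500], [-0.6250, 0.3750]]
||T^(-1)||_F^2 = 0.7500^2 + (-0.2500)^2 + (-0.6250)^2 + 0.3750^2 = 1.1562
||T^(-1)||_F = sqrt(1.1562) = 1.0753

1.0753


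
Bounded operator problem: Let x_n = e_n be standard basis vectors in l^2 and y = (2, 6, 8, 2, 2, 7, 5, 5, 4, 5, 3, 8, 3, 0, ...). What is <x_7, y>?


x_7 = e_7 is the standard basis vector with 1 in position 7.
<x_7, y> = y_7 = 5
As n -> infinity, <x_n, y> -> 0, confirming weak convergence of (x_n) to 0.

5


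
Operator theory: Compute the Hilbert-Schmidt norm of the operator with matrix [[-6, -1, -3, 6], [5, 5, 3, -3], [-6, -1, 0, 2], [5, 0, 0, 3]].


The Hilbert-Schmidt norm is sqrt(sum of squares of all entries).
Sum of squares = (-6)^2 + (-1)^2 + (-3)^2 + 6^2 + 5^2 + 5^2 + 3^2 + (-3)^2 + (-6)^2 + (-1)^2 + 0^2 + 2^2 + 5^2 + 0^2 + 0^2 + 3^2
= 36 + 1 + 9 + 36 + 25 + 25 + 9 + 9 + 36 + 1 + 0 + 4 + 25 + 0 + 0 + 9 = 225
||T||_HS = sqrt(225) = 15.0000

15.0000


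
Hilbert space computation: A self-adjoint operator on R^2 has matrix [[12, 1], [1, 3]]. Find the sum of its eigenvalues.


For a self-adjoint (symmetric) matrix, the eigenvalues are real.
The sum of eigenvalues equals the trace of the matrix.
trace = 12 + 3 = 15

15


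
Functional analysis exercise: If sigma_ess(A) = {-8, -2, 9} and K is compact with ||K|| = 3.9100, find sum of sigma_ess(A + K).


By Weyl's theorem, the essential spectrum is invariant under compact perturbations.
sigma_ess(A + K) = sigma_ess(A) = {-8, -2, 9}
Sum = -8 + -2 + 9 = -1

-1


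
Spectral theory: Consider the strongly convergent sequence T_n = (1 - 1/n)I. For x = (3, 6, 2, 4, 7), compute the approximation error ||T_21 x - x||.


T_21 x - x = (1 - 1/21)x - x = -x/21
||x|| = sqrt(114) = 10.6771
||T_21 x - x|| = ||x||/21 = 10.6771/21 = 0.5084

0.5084


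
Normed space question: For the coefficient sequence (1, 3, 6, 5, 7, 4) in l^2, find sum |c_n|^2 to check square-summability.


sum |c_n|^2 = 1^2 + 3^2 + 6^2 + 5^2 + 7^2 + 4^2
= 1 + 9 + 36 + 25 + 49 + 16
= 136

136


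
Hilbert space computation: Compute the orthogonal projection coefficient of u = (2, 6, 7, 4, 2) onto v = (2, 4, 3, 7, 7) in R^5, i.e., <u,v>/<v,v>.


Computing <u,v> = 2*2 + 6*4 + 7*3 + 4*7 + 2*7 = 91
Computing <v,v> = 2^2 + 4^2 + 3^2 + 7^2 + 7^2 = 127
Projection coefficient = 91/127 = 0.7165

0.7165


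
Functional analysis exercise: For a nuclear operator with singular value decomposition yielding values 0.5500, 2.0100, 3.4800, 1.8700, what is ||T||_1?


The nuclear norm is the sum of all singular values.
||T||_1 = 0.5500 + 2.0100 + 3.4800 + 1.8700
= 7.9100

7.9100


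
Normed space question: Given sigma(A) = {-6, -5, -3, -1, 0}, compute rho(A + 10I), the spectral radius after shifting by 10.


Spectrum of A + 10I = {4, 5, 7, 9, 10}
Spectral radius = max |lambda| over the shifted spectrum
= max(4, 5, 7, 9, 10) = 10

10


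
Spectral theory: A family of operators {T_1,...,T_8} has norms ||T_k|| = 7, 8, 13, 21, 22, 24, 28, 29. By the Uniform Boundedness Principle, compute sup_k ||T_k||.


By the Uniform Boundedness Principle, the supremum of norms is finite.
sup_k ||T_k|| = max(7, 8, 13, 21, 22, 24, 28, 29) = 29

29


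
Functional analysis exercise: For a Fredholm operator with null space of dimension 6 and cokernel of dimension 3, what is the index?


The Fredholm index is defined as ind(T) = dim(ker T) - dim(coker T)
= 6 - 3
= 3

3


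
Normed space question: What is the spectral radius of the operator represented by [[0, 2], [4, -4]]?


For a 2x2 matrix, eigenvalues satisfy lambda^2 - (trace)*lambda + det = 0
trace = 0 + -4 = -4
det = 0*-4 - 2*4 = -8
discriminant = (-4)^2 - 4*(-8) = 48
spectral radius = max |eigenvalue| = 5.4641

5.4641


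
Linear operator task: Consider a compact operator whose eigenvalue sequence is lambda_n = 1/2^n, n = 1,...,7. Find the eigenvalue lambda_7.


The eigenvalue formula gives lambda_7 = 1/2^7
= 1/128
= 0.0078

0.0078


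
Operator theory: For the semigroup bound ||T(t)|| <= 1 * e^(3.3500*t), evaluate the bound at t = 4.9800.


||T(4.9800)|| <= 1 * exp(3.3500 * 4.9800)
= 1 * exp(16.6830)
= 1 * 1.7593e+07
= 1.7593e+07

1.7593e+07


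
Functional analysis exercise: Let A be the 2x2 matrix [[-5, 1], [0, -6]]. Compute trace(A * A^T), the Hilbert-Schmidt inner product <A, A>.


trace(A * A^T) = sum of squares of all entries
= (-5)^2 + 1^2 + 0^2 + (-6)^2
= 25 + 1 + 0 + 36
= 62

62


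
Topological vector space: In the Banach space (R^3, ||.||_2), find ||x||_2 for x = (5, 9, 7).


The l^2 norm = (sum |x_i|^2)^(1/2)
Sum of 2th powers = 25 + 81 + 49 = 155
||x||_2 = (155)^(1/2) = 12.4499

12.4499


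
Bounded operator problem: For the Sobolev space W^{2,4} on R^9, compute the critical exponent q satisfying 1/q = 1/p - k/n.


Using the Sobolev embedding formula: 1/q = 1/p - k/n
1/q = 1/4 - 2/9 = 1/36
q = 1/(1/36) = 36

36.0000


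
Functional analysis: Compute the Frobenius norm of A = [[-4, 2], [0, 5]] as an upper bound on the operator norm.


||A||_F^2 = sum a_ij^2
= (-4)^2 + 2^2 + 0^2 + 5^2
= 16 + 4 + 0 + 25 = 45
||A||_F = sqrt(45) = 6.7082

6.7082


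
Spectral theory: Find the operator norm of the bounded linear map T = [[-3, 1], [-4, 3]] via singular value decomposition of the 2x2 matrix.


A^T A = [[25, -15], [-15, 10]]
trace(A^T A) = 35, det(A^T A) = 25
discriminant = 35^2 - 4*25 = 1125
Largest eigenvalue of A^T A = (trace + sqrt(disc))/2 = 34.2705
||T|| = sqrt(34.2705) = 5.8541

5.8541


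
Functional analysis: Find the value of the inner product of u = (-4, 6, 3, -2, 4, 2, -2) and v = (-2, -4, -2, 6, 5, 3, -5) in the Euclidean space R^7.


Computing the standard inner product <u, v> = sum u_i * v_i
= -4*-2 + 6*-4 + 3*-2 + -2*6 + 4*5 + 2*3 + -2*-5
= 8 + -24 + -6 + -12 + 20 + 6 + 10
= 2

2


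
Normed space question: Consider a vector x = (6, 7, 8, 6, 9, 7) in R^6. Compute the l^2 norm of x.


The l^2 norm = (sum |x_i|^2)^(1/2)
Sum of 2th powers = 36 + 49 + 64 + 36 + 81 + 49 = 315
||x||_2 = (315)^(1/2) = 17.7482

17.7482


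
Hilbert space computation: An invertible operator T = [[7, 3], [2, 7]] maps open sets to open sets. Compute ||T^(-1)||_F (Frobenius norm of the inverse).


det(T) = 7*7 - 3*2 = 43
T^(-1) = (1/43) * [[7, -3], [-2, 7]] = [[0.1628, -0.0698], [-0.0465, 0.1628]]
||T^(-1)||_F^2 = 0.1628^2 + (-0.0698)^2 + (-0.0465)^2 + 0.1628^2 = 0.0600
||T^(-1)||_F = sqrt(0.0600) = 0.2450

0.2450


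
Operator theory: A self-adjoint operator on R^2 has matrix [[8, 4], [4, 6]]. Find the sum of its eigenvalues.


For a self-adjoint (symmetric) matrix, the eigenvalues are real.
The sum of eigenvalues equals the trace of the matrix.
trace = 8 + 6 = 14

14


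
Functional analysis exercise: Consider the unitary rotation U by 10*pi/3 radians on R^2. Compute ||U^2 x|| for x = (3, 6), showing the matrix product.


U is a rotation by theta = 10*pi/3
U^2 = rotation by 2*theta = 20*pi/3 = 2*pi/3 (mod 2*pi)
cos(2*pi/3) = -0.5000, sin(2*pi/3) = 0.8660
U^2 x = (-0.5000 * 3 - 0.8660 * 6, 0.8660 * 3 + -0.5000 * 6)
= (-6.6962, -0.4019)
||U^2 x|| = sqrt((-6.6962)^2 + (-0.4019)^2) = sqrt(45.0000) = 6.7082

6.7082


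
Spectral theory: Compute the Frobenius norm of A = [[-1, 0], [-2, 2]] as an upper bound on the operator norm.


||A||_F^2 = sum a_ij^2
= (-1)^2 + 0^2 + (-2)^2 + 2^2
= 1 + 0 + 4 + 4 = 9
||A||_F = sqrt(9) = 3.0000

3.0000


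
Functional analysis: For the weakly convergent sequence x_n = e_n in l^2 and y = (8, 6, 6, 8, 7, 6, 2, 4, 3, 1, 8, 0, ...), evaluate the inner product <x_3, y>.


x_3 = e_3 is the standard basis vector with 1 in position 3.
<x_3, y> = y_3 = 6
As n -> infinity, <x_n, y> -> 0, confirming weak convergence of (x_n) to 0.

6


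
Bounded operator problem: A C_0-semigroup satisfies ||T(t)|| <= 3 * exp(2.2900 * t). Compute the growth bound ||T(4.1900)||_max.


||T(4.1900)|| <= 3 * exp(2.2900 * 4.1900)
= 3 * exp(9.5951)
= 3 * 14692.6111
= 44077.8333

44077.8333


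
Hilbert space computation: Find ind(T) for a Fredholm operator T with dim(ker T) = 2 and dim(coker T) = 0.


The Fredholm index is defined as ind(T) = dim(ker T) - dim(coker T)
= 2 - 0
= 2

2


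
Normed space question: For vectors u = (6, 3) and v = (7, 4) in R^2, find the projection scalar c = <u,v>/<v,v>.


Computing <u,v> = 6*7 + 3*4 = 54
Computing <v,v> = 7^2 + 4^2 = 65
Projection coefficient = 54/65 = 0.8308

0.8308


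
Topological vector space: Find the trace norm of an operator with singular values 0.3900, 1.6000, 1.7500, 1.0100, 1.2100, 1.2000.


The nuclear norm is the sum of all singular values.
||T||_1 = 0.3900 + 1.6000 + 1.7500 + 1.0100 + 1.2100 + 1.2000
= 7.1600

7.1600


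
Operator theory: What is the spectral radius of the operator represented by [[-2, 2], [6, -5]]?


For a 2x2 matrix, eigenvalues satisfy lambda^2 - (trace)*lambda + det = 0
trace = -2 + -5 = -7
det = -2*-5 - 2*6 = -2
discriminant = (-7)^2 - 4*(-2) = 57
spectral radius = max |eigenvalue| = 7.2749

7.2749


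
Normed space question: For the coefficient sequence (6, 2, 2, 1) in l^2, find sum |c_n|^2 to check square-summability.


sum |c_n|^2 = 6^2 + 2^2 + 2^2 + 1^2
= 36 + 4 + 4 + 1
= 45

45


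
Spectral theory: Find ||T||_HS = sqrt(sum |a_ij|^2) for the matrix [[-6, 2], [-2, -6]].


The Hilbert-Schmidt norm is sqrt(sum of squares of all entries).
Sum of squares = (-6)^2 + 2^2 + (-2)^2 + (-6)^2
= 36 + 4 + 4 + 36 = 80
||T||_HS = sqrt(80) = 8.9443

8.9443


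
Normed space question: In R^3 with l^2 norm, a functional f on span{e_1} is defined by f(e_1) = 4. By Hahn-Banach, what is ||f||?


The norm of f is given by ||f|| = sup_{||x||=1} |f(x)|.
On span{e_1}, ||e_1|| = 1, so ||f|| = |f(e_1)| / ||e_1||
= |4| / 1 = 4.0000

4.0000


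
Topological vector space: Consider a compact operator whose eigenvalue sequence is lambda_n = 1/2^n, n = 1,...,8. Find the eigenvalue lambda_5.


The eigenvalue formula gives lambda_5 = 1/2^5
= 1/32
= 0.0312

0.0312


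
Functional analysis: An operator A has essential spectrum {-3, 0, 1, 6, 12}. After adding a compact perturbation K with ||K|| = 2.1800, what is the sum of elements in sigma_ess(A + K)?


By Weyl's theorem, the essential spectrum is invariant under compact perturbations.
sigma_ess(A + K) = sigma_ess(A) = {-3, 0, 1, 6, 12}
Sum = -3 + 0 + 1 + 6 + 12 = 16

16


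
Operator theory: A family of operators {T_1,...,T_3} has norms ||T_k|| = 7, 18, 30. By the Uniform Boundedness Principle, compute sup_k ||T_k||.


By the Uniform Boundedness Principle, the supremum of norms is finite.
sup_k ||T_k|| = max(7, 18, 30) = 30

30


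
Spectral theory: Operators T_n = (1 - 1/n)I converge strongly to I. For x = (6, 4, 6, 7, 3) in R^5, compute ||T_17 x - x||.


T_17 x - x = (1 - 1/17)x - x = -x/17
||x|| = sqrt(146) = 12.0830
||T_17 x - x|| = ||x||/17 = 12.0830/17 = 0.7108

0.7108


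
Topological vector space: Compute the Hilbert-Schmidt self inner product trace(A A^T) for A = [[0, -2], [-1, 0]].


trace(A * A^T) = sum of squares of all entries
= 0^2 + (-2)^2 + (-1)^2 + 0^2
= 0 + 4 + 1 + 0
= 5

5


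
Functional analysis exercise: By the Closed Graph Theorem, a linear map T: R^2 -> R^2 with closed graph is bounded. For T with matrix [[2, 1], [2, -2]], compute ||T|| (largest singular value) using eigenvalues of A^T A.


A^T A = [[8, -2], [-2, 5]]
trace(A^T A) = 13, det(A^T A) = 36
discriminant = 13^2 - 4*36 = 25
Largest eigenvalue of A^T A = (trace + sqrt(disc))/2 = 9.0000
||T|| = sqrt(9.0000) = 3.0000

3.0000


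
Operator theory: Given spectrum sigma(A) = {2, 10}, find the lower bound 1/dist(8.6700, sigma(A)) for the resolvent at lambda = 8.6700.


dist(8.6700, {2, 10}) = min(|8.6700 - 2|, |8.6700 - 10|)
= min(6.6700, 1.3300) = 1.3300
Resolvent bound = 1/1.3300 = 0.7519

0.7519


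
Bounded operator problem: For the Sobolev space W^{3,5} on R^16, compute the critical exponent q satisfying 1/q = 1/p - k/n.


Using the Sobolev embedding formula: 1/q = 1/p - k/n
1/q = 1/5 - 3/16 = 1/80
q = 1/(1/80) = 80

80.0000


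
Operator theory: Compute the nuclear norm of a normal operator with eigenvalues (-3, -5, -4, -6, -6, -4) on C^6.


For a normal operator, singular values equal |eigenvalues|.
Trace norm = sum |lambda_i| = 3 + 5 + 4 + 6 + 6 + 4
= 28

28


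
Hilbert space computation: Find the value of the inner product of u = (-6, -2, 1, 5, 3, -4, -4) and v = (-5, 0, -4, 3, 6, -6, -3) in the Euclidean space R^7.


Computing the standard inner product <u, v> = sum u_i * v_i
= -6*-5 + -2*0 + 1*-4 + 5*3 + 3*6 + -4*-6 + -4*-3
= 30 + 0 + -4 + 15 + 18 + 24 + 12
= 95

95


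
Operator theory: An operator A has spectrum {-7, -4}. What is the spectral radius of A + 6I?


Spectrum of A + 6I = {-1, 2}
Spectral radius = max |lambda| over the shifted spectrum
= max(1, 2) = 2

2


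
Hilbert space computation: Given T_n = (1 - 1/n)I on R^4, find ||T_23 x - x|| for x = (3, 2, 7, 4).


T_23 x - x = (1 - 1/23)x - x = -x/23
||x|| = sqrt(78) = 8.8318
||T_23 x - x|| = ||x||/23 = 8.8318/23 = 0.3840

0.3840


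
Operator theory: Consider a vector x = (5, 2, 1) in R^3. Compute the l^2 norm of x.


The l^2 norm = (sum |x_i|^2)^(1/2)
Sum of 2th powers = 25 + 4 + 1 = 30
||x||_2 = (30)^(1/2) = 5.4772

5.4772


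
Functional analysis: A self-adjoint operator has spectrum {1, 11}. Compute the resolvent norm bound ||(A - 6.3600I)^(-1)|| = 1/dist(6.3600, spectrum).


dist(6.3600, {1, 11}) = min(|6.3600 - 1|, |6.3600 - 11|)
= min(5.3600, 4.6400) = 4.6400
Resolvent bound = 1/4.6400 = 0.2155

0.2155


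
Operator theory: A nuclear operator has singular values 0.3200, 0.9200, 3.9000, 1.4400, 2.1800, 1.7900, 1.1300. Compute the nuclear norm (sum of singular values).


The nuclear norm is the sum of all singular values.
||T||_1 = 0.3200 + 0.9200 + 3.9000 + 1.4400 + 2.1800 + 1.7900 + 1.1300
= 11.6800

11.6800


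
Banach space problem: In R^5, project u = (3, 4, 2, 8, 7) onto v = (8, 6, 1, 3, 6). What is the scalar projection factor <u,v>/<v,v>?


Computing <u,v> = 3*8 + 4*6 + 2*1 + 8*3 + 7*6 = 116
Computing <v,v> = 8^2 + 6^2 + 1^2 + 3^2 + 6^2 = 146
Projection coefficient = 116/146 = 0.7945

0.7945


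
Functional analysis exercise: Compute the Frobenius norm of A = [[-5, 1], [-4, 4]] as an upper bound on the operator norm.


||A||_F^2 = sum a_ij^2
= (-5)^2 + 1^2 + (-4)^2 + 4^2
= 25 + 1 + 16 + 16 = 58
||A||_F = sqrt(58) = 7.6158

7.6158


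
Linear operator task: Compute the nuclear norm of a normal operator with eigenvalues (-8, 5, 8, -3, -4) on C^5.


For a normal operator, singular values equal |eigenvalues|.
Trace norm = sum |lambda_i| = 8 + 5 + 8 + 3 + 4
= 28

28


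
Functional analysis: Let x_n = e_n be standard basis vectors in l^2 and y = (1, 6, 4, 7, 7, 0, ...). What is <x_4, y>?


x_4 = e_4 is the standard basis vector with 1 in position 4.
<x_4, y> = y_4 = 7
As n -> infinity, <x_n, y> -> 0, confirming weak convergence of (x_n) to 0.

7


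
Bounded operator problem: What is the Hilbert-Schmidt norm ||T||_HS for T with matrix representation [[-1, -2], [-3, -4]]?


The Hilbert-Schmidt norm is sqrt(sum of squares of all entries).
Sum of squares = (-1)^2 + (-2)^2 + (-3)^2 + (-4)^2
= 1 + 4 + 9 + 16 = 30
||T||_HS = sqrt(30) = 5.4772

5.4772


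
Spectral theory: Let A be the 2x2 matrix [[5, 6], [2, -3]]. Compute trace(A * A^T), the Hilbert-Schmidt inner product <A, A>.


trace(A * A^T) = sum of squares of all entries
= 5^2 + 6^2 + 2^2 + (-3)^2
= 25 + 36 + 4 + 9
= 74

74


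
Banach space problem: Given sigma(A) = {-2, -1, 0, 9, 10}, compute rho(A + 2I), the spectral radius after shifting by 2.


Spectrum of A + 2I = {0, 1, 2, 11, 12}
Spectral radius = max |lambda| over the shifted spectrum
= max(0, 1, 2, 11, 12) = 12

12


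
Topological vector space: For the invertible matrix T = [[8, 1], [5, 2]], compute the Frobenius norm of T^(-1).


det(T) = 8*2 - 1*5 = 11
T^(-1) = (1/11) * [[2, -1], [-5, 8]] = [[0.1818, -0.0909], [-0.4545, 0.7273]]
||T^(-1)||_F^2 = 0.1818^2 + (-0.0909)^2 + (-0.4545)^2 + 0.7273^2 = 0.7769
||T^(-1)||_F = sqrt(0.7769) = 0.8814

0.8814


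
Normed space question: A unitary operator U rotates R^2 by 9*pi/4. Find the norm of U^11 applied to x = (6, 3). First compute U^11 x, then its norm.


U is a rotation by theta = 9*pi/4
U^11 = rotation by 11*theta = 99*pi/4 = 3*pi/4 (mod 2*pi)
cos(3*pi/4) = -0.7071, sin(3*pi/4) = 0.7071
U^11 x = (-0.7071 * 6 - 0.7071 * 3, 0.7071 * 6 + -0.7071 * 3)
= (-6.3640, 2.1213)
||U^11 x|| = sqrt((-6.3640)^2 + 2.1213^2) = sqrt(45.0000) = 6.7082

6.7082


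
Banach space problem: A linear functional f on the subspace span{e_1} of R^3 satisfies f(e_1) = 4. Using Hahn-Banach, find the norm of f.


The norm of f is given by ||f|| = sup_{||x||=1} |f(x)|.
On span{e_1}, ||e_1|| = 1, so ||f|| = |f(e_1)| / ||e_1||
= |4| / 1 = 4.0000

4.0000


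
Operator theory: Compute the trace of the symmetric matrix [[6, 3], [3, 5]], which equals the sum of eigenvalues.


For a self-adjoint (symmetric) matrix, the eigenvalues are real.
The sum of eigenvalues equals the trace of the matrix.
trace = 6 + 5 = 11

11


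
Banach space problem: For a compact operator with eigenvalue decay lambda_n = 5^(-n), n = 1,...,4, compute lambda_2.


The eigenvalue formula gives lambda_2 = 1/5^2
= 1/25
= 0.0400

0.0400


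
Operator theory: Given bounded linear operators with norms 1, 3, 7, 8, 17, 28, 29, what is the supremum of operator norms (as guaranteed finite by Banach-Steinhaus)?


By the Uniform Boundedness Principle, the supremum of norms is finite.
sup_k ||T_k|| = max(1, 3, 7, 8, 17, 28, 29) = 29

29


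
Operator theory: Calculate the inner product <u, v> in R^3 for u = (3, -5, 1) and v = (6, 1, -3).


Computing the standard inner product <u, v> = sum u_i * v_i
= 3*6 + -5*1 + 1*-3
= 18 + -5 + -3
= 10

10


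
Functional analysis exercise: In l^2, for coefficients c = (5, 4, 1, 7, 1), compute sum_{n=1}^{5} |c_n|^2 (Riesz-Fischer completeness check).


sum |c_n|^2 = 5^2 + 4^2 + 1^2 + 7^2 + 1^2
= 25 + 16 + 1 + 49 + 1
= 92

92


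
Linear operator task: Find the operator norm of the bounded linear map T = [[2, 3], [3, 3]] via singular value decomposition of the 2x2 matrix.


A^T A = [[13, 15], [15, 18]]
trace(A^T A) = 31, det(A^T A) = 9
discriminant = 31^2 - 4*9 = 925
Largest eigenvalue of A^T A = (trace + sqrt(disc))/2 = 30.7069
||T|| = sqrt(30.7069) = 5.5414

5.5414


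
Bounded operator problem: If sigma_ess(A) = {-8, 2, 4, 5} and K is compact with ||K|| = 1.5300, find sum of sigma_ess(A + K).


By Weyl's theorem, the essential spectrum is invariant under compact perturbations.
sigma_ess(A + K) = sigma_ess(A) = {-8, 2, 4, 5}
Sum = -8 + 2 + 4 + 5 = 3

3


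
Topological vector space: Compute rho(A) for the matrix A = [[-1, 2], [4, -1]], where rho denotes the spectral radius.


For a 2x2 matrix, eigenvalues satisfy lambda^2 - (trace)*lambda + det = 0
trace = -1 + -1 = -2
det = -1*-1 - 2*4 = -7
discriminant = (-2)^2 - 4*(-7) = 32
spectral radius = max |eigenvalue| = 3.8284

3.8284


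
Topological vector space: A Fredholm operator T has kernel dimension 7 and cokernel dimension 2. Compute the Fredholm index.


The Fredholm index is defined as ind(T) = dim(ker T) - dim(coker T)
= 7 - 2
= 5

5


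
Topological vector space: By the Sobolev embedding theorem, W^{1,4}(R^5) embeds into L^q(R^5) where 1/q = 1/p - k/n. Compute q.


Using the Sobolev embedding formula: 1/q = 1/p - k/n
1/q = 1/4 - 1/5 = 1/20
q = 1/(1/20) = 20

20.0000


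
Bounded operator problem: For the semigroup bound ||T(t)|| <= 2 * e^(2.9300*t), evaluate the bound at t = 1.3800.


||T(1.3800)|| <= 2 * exp(2.9300 * 1.3800)
= 2 * exp(4.0434)
= 2 * 57.0199
= 114.0398

114.0398


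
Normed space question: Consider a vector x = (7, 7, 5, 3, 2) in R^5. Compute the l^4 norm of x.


The l^4 norm = (sum |x_i|^4)^(1/4)
Sum of 4th powers = 2401 + 2401 + 625 + 81 + 16 = 5524
||x||_4 = (5524)^(1/4) = 8.6211

8.6211


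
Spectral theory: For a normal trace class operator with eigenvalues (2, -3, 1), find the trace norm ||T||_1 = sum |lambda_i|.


For a normal operator, singular values equal |eigenvalues|.
Trace norm = sum |lambda_i| = 2 + 3 + 1
= 6

6


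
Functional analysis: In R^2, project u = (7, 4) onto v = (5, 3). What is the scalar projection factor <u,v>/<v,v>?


Computing <u,v> = 7*5 + 4*3 = 47
Computing <v,v> = 5^2 + 3^2 = 34
Projection coefficient = 47/34 = 1.3824

1.3824


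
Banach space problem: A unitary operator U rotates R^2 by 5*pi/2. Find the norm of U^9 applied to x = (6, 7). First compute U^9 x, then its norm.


U is a rotation by theta = 5*pi/2
U^9 = rotation by 9*theta = 45*pi/2 = 1*pi/2 (mod 2*pi)
cos(1*pi/2) = 0.0000, sin(1*pi/2) = 1.0000
U^9 x = (0.0000 * 6 - 1.0000 * 7, 1.0000 * 6 + 0.0000 * 7)
= (-7.0000, 6.0000)
||U^9 x|| = sqrt((-7.0000)^2 + 6.0000^2) = sqrt(85.0000) = 9.2195

9.2195


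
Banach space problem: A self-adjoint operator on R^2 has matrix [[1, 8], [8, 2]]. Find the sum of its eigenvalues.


For a self-adjoint (symmetric) matrix, the eigenvalues are real.
The sum of eigenvalues equals the trace of the matrix.
trace = 1 + 2 = 3

3


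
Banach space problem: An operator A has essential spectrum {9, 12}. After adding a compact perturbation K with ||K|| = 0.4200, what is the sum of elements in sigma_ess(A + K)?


By Weyl's theorem, the essential spectrum is invariant under compact perturbations.
sigma_ess(A + K) = sigma_ess(A) = {9, 12}
Sum = 9 + 12 = 21

21


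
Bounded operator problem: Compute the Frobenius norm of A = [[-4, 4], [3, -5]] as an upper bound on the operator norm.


||A||_F^2 = sum a_ij^2
= (-4)^2 + 4^2 + 3^2 + (-5)^2
= 16 + 16 + 9 + 25 = 66
||A||_F = sqrt(66) = 8.1240

8.1240


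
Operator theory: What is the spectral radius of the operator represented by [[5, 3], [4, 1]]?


For a 2x2 matrix, eigenvalues satisfy lambda^2 - (trace)*lambda + det = 0
trace = 5 + 1 = 6
det = 5*1 - 3*4 = -7
discriminant = 6^2 - 4*(-7) = 64
spectral radius = max |eigenvalue| = 7.0000

7.0000


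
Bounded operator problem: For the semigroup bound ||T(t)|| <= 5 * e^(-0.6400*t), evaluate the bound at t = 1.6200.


||T(1.6200)|| <= 5 * exp(-0.6400 * 1.6200)
= 5 * exp(-1.0368)
= 5 * 0.3546
= 1.7729

1.7729


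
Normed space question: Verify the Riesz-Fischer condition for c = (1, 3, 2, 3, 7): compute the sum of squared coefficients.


sum |c_n|^2 = 1^2 + 3^2 + 2^2 + 3^2 + 7^2
= 1 + 9 + 4 + 9 + 49
= 72

72


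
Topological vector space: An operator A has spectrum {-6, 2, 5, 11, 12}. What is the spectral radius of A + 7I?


Spectrum of A + 7I = {1, 9, 12, 18, 19}
Spectral radius = max |lambda| over the shifted spectrum
= max(1, 9, 12, 18, 19) = 19

19


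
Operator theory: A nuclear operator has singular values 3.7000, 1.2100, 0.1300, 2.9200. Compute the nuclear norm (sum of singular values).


The nuclear norm is the sum of all singular values.
||T||_1 = 3.7000 + 1.2100 + 0.1300 + 2.9200
= 7.9600

7.9600


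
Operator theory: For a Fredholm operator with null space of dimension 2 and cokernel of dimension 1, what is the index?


The Fredholm index is defined as ind(T) = dim(ker T) - dim(coker T)
= 2 - 1
= 1

1


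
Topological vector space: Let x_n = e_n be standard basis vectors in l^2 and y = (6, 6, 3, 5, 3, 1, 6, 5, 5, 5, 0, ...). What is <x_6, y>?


x_6 = e_6 is the standard basis vector with 1 in position 6.
<x_6, y> = y_6 = 1
As n -> infinity, <x_n, y> -> 0, confirming weak convergence of (x_n) to 0.

1


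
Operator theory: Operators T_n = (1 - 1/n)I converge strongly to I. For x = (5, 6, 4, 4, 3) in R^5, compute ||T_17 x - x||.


T_17 x - x = (1 - 1/17)x - x = -x/17
||x|| = sqrt(102) = 10.0995
||T_17 x - x|| = ||x||/17 = 10.0995/17 = 0.5941

0.5941


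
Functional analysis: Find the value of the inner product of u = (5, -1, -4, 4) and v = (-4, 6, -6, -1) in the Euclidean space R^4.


Computing the standard inner product <u, v> = sum u_i * v_i
= 5*-4 + -1*6 + -4*-6 + 4*-1
= -20 + -6 + 24 + -4
= -6

-6


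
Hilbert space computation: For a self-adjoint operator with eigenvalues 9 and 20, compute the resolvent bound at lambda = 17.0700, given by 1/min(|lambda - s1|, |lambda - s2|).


dist(17.0700, {9, 20}) = min(|17.0700 - 9|, |17.0700 - 20|)
= min(8.0700, 2.9300) = 2.9300
Resolvent bound = 1/2.9300 = 0.3413

0.3413


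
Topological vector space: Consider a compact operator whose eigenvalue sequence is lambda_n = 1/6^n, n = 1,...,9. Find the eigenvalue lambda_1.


The eigenvalue formula gives lambda_1 = 1/6^1
= 1/6
= 0.1667

0.1667


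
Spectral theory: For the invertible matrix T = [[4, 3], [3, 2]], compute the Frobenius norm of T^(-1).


det(T) = 4*2 - 3*3 = -1
T^(-1) = (1/-1) * [[2, -3], [-3, 4]] = [[-2.0000, 3.0000], [3.0000, -4.0000]]
||T^(-1)||_F^2 = (-2.0000)^2 + 3.0000^2 + 3.0000^2 + (-4.0000)^2 = 38.0000
||T^(-1)||_F = sqrt(38.0000) = 6.1644

6.1644


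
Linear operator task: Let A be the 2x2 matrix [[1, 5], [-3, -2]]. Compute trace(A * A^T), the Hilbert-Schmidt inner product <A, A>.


trace(A * A^T) = sum of squares of all entries
= 1^2 + 5^2 + (-3)^2 + (-2)^2
= 1 + 25 + 9 + 4
= 39

39
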